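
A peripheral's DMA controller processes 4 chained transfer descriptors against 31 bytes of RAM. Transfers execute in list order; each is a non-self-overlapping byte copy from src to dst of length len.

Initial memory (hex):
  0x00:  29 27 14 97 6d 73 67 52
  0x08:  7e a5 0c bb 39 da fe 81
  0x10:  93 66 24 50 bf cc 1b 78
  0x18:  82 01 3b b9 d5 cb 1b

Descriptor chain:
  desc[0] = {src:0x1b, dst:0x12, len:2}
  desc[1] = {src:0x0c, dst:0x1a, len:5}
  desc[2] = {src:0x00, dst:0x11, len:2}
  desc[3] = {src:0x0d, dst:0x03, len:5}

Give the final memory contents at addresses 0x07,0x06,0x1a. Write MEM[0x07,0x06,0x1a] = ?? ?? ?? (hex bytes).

MEM[0x07,0x06,0x1a] = 29 93 39

  after D0: wrote 2B at 0x12 = b9d5
  after D1: wrote 5B at 0x1a = 39dafe8193
  after D2: wrote 2B at 0x11 = 2927
  after D3: wrote 5B at 0x03 = dafe819329
query mem[0x07]=0x29, mem[0x06]=0x93, mem[0x1a]=0x39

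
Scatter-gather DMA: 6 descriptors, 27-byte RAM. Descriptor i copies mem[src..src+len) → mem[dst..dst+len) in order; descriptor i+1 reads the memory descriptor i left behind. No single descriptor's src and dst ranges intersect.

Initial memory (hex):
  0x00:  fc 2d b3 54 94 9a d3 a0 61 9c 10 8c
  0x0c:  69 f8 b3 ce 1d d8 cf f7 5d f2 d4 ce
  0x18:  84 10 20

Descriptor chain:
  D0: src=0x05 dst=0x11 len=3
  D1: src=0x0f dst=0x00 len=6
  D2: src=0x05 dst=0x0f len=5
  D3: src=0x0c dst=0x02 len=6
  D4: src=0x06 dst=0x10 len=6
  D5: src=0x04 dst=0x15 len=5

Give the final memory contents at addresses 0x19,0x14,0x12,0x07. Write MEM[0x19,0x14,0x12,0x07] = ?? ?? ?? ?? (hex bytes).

[0] 0x05->0x11 len=3 : 9a d3 a0
[1] 0x0f->0x00 len=6 : ce 1d 9a d3 a0 5d
[2] 0x05->0x0f len=5 : 5d d3 a0 61 9c
[3] 0x0c->0x02 len=6 : 69 f8 b3 5d d3 a0
[4] 0x06->0x10 len=6 : d3 a0 61 9c 10 8c
[5] 0x04->0x15 len=5 : b3 5d d3 a0 61
query mem[0x19]=0x61, mem[0x14]=0x10, mem[0x12]=0x61, mem[0x07]=0xa0

MEM[0x19,0x14,0x12,0x07] = 61 10 61 a0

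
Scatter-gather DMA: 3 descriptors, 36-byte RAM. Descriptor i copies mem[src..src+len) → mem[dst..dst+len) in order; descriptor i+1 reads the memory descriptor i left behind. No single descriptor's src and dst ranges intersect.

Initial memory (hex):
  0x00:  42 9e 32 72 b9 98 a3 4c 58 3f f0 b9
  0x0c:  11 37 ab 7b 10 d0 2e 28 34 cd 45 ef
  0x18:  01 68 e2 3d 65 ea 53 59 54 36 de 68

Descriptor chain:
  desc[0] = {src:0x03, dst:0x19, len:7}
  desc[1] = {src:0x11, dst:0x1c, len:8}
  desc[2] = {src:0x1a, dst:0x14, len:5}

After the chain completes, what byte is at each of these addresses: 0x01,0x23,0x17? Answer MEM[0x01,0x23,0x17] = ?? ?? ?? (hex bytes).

MEM[0x01,0x23,0x17] = 9e 01 2e

D0: mem[0x19..0x1f] <- [72 b9 98 a3 4c 58 3f]
D1: mem[0x1c..0x23] <- [d0 2e 28 34 cd 45 ef 01]
D2: mem[0x14..0x18] <- [b9 98 d0 2e 28]
query mem[0x01]=0x9e, mem[0x23]=0x01, mem[0x17]=0x2e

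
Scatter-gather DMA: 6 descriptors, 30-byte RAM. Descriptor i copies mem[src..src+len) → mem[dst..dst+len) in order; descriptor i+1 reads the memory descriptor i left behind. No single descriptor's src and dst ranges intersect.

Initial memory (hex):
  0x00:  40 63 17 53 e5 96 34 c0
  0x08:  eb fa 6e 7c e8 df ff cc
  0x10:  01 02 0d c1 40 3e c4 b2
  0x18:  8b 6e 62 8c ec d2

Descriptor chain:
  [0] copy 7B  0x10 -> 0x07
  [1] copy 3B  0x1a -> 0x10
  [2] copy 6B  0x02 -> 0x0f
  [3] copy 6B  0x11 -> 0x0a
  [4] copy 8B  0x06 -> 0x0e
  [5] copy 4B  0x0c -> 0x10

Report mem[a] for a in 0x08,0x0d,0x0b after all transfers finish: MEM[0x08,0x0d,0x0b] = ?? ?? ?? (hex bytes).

  after D0: wrote 7B at 0x07 = 01020dc1403ec4
  after D1: wrote 3B at 0x10 = 628cec
  after D2: wrote 6B at 0x0f = 1753e5963401
  after D3: wrote 6B at 0x0a = e59634013ec4
  after D4: wrote 8B at 0x0e = 3401020de5963401
  after D5: wrote 4B at 0x10 = 34013401
query mem[0x08]=0x02, mem[0x0d]=0x01, mem[0x0b]=0x96

MEM[0x08,0x0d,0x0b] = 02 01 96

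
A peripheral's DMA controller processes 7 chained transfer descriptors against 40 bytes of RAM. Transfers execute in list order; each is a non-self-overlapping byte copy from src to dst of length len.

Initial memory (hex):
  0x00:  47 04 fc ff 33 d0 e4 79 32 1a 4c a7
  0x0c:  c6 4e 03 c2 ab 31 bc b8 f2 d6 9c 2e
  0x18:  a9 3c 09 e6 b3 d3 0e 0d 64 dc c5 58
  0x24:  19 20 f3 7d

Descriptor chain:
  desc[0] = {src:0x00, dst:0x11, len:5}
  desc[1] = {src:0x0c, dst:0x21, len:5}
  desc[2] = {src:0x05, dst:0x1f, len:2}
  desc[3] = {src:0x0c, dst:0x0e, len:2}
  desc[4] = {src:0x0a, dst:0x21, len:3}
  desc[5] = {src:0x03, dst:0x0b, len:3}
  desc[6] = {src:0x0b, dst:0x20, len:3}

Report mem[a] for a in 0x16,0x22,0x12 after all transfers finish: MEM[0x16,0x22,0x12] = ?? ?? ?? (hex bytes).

MEM[0x16,0x22,0x12] = 9c d0 04

[0] 0x00->0x11 len=5 : 47 04 fc ff 33
[1] 0x0c->0x21 len=5 : c6 4e 03 c2 ab
[2] 0x05->0x1f len=2 : d0 e4
[3] 0x0c->0x0e len=2 : c6 4e
[4] 0x0a->0x21 len=3 : 4c a7 c6
[5] 0x03->0x0b len=3 : ff 33 d0
[6] 0x0b->0x20 len=3 : ff 33 d0
query mem[0x16]=0x9c, mem[0x22]=0xd0, mem[0x12]=0x04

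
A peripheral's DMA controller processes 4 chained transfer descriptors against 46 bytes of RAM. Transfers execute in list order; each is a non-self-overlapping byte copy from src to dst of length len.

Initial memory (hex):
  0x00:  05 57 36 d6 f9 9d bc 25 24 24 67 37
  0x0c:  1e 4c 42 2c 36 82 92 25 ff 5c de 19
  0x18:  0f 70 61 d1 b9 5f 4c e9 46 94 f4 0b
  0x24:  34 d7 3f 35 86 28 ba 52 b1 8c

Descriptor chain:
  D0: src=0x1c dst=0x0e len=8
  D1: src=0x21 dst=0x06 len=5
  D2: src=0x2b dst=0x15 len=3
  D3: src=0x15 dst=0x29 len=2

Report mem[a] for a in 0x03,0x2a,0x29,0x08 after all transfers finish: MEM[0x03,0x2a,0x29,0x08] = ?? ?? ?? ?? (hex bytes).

MEM[0x03,0x2a,0x29,0x08] = d6 b1 52 0b

D0: mem[0x0e..0x15] <- [b9 5f 4c e9 46 94 f4 0b]
D1: mem[0x06..0x0a] <- [94 f4 0b 34 d7]
D2: mem[0x15..0x17] <- [52 b1 8c]
D3: mem[0x29..0x2a] <- [52 b1]
query mem[0x03]=0xd6, mem[0x2a]=0xb1, mem[0x29]=0x52, mem[0x08]=0x0b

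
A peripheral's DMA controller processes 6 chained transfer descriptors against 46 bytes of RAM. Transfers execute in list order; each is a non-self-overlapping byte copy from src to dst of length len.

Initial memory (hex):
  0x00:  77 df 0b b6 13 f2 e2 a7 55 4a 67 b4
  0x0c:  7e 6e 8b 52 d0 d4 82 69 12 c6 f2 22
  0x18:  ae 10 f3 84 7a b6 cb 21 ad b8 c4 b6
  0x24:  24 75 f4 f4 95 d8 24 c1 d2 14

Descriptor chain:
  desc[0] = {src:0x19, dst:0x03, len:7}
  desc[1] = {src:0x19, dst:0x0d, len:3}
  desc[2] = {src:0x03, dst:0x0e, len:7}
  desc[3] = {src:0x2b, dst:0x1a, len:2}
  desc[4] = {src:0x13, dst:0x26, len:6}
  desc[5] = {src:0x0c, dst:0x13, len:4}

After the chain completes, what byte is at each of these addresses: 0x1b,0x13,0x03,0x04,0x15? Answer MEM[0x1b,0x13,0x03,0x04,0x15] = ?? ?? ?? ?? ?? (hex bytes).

MEM[0x1b,0x13,0x03,0x04,0x15] = d2 7e 10 f3 10

[0] 0x19->0x03 len=7 : 10 f3 84 7a b6 cb 21
[1] 0x19->0x0d len=3 : 10 f3 84
[2] 0x03->0x0e len=7 : 10 f3 84 7a b6 cb 21
[3] 0x2b->0x1a len=2 : c1 d2
[4] 0x13->0x26 len=6 : cb 21 c6 f2 22 ae
[5] 0x0c->0x13 len=4 : 7e 10 10 f3
query mem[0x1b]=0xd2, mem[0x13]=0x7e, mem[0x03]=0x10, mem[0x04]=0xf3, mem[0x15]=0x10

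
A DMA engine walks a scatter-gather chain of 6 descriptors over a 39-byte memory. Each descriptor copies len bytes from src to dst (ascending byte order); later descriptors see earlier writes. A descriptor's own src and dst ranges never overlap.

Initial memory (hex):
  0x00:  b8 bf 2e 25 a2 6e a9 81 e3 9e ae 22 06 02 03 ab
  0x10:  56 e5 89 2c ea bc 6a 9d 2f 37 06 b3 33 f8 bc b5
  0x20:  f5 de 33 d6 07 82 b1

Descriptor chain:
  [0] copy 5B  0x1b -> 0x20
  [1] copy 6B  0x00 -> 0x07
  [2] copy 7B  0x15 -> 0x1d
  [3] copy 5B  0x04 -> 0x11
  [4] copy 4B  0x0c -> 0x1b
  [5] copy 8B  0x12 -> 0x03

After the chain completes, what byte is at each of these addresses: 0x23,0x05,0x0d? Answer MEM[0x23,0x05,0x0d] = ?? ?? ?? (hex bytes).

MEM[0x23,0x05,0x0d] = b3 b8 02

[0] 0x1b->0x20 len=5 : b3 33 f8 bc b5
[1] 0x00->0x07 len=6 : b8 bf 2e 25 a2 6e
[2] 0x15->0x1d len=7 : bc 6a 9d 2f 37 06 b3
[3] 0x04->0x11 len=5 : a2 6e a9 b8 bf
[4] 0x0c->0x1b len=4 : 6e 02 03 ab
[5] 0x12->0x03 len=8 : 6e a9 b8 bf 6a 9d 2f 37
query mem[0x23]=0xb3, mem[0x05]=0xb8, mem[0x0d]=0x02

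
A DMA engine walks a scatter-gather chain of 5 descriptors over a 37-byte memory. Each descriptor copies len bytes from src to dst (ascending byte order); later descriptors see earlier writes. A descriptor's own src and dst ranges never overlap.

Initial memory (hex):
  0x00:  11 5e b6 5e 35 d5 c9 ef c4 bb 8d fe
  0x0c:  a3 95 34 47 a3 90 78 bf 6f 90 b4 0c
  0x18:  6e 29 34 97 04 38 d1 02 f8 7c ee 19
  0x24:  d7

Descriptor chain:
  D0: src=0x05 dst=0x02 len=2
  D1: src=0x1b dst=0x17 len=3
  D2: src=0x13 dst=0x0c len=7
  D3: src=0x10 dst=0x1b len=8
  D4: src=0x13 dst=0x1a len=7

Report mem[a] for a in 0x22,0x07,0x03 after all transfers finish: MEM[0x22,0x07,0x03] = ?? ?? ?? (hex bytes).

MEM[0x22,0x07,0x03] = 97 ef c9

[0] 0x05->0x02 len=2 : d5 c9
[1] 0x1b->0x17 len=3 : 97 04 38
[2] 0x13->0x0c len=7 : bf 6f 90 b4 97 04 38
[3] 0x10->0x1b len=8 : 97 04 38 bf 6f 90 b4 97
[4] 0x13->0x1a len=7 : bf 6f 90 b4 97 04 38
query mem[0x22]=0x97, mem[0x07]=0xef, mem[0x03]=0xc9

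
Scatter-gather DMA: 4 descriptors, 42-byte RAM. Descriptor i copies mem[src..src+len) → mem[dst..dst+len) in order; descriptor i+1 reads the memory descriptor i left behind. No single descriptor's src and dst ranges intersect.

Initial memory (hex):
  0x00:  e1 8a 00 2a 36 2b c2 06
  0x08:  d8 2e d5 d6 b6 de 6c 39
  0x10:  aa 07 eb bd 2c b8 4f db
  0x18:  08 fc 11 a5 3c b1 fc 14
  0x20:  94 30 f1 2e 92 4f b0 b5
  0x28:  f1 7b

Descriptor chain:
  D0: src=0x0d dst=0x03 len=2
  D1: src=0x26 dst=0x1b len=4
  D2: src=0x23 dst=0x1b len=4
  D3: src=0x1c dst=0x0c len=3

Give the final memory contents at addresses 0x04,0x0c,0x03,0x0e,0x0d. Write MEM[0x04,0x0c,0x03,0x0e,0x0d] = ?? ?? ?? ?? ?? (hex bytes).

MEM[0x04,0x0c,0x03,0x0e,0x0d] = 6c 92 de b0 4f

#0 dst[0x03+2] := {0xde,0x6c}
#1 dst[0x1b+4] := {0xb0,0xb5,0xf1,0x7b}
#2 dst[0x1b+4] := {0x2e,0x92,0x4f,0xb0}
#3 dst[0x0c+3] := {0x92,0x4f,0xb0}
query mem[0x04]=0x6c, mem[0x0c]=0x92, mem[0x03]=0xde, mem[0x0e]=0xb0, mem[0x0d]=0x4f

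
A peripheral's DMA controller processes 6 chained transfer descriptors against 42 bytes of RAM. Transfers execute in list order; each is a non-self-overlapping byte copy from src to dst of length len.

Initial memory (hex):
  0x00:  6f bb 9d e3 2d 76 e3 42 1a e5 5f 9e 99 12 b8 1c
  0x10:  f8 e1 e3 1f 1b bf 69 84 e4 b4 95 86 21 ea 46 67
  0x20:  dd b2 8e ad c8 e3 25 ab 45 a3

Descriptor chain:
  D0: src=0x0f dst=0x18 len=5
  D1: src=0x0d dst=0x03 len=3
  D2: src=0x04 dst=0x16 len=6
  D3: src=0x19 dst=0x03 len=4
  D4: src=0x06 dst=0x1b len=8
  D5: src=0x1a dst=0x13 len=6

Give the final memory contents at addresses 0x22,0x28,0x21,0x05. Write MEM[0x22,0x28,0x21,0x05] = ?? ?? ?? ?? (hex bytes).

MEM[0x22,0x28,0x21,0x05] = 12 45 99 e5

#0 dst[0x18+5] := {0x1c,0xf8,0xe1,0xe3,0x1f}
#1 dst[0x03+3] := {0x12,0xb8,0x1c}
#2 dst[0x16+6] := {0xb8,0x1c,0xe3,0x42,0x1a,0xe5}
#3 dst[0x03+4] := {0x42,0x1a,0xe5,0x1f}
#4 dst[0x1b+8] := {0x1f,0x42,0x1a,0xe5,0x5f,0x9e,0x99,0x12}
#5 dst[0x13+6] := {0x1a,0x1f,0x42,0x1a,0xe5,0x5f}
query mem[0x22]=0x12, mem[0x28]=0x45, mem[0x21]=0x99, mem[0x05]=0xe5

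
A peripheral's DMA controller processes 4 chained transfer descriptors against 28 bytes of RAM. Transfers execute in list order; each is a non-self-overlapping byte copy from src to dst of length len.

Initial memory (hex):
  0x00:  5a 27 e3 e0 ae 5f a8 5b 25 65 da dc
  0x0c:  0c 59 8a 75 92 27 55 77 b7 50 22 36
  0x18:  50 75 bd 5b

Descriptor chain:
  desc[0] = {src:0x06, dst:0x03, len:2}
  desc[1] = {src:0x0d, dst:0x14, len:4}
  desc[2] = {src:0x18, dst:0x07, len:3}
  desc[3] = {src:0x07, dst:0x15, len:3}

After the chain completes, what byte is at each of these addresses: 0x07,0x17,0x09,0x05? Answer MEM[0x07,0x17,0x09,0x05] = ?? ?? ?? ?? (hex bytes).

MEM[0x07,0x17,0x09,0x05] = 50 bd bd 5f

#0 dst[0x03+2] := {0xa8,0x5b}
#1 dst[0x14+4] := {0x59,0x8a,0x75,0x92}
#2 dst[0x07+3] := {0x50,0x75,0xbd}
#3 dst[0x15+3] := {0x50,0x75,0xbd}
query mem[0x07]=0x50, mem[0x17]=0xbd, mem[0x09]=0xbd, mem[0x05]=0x5f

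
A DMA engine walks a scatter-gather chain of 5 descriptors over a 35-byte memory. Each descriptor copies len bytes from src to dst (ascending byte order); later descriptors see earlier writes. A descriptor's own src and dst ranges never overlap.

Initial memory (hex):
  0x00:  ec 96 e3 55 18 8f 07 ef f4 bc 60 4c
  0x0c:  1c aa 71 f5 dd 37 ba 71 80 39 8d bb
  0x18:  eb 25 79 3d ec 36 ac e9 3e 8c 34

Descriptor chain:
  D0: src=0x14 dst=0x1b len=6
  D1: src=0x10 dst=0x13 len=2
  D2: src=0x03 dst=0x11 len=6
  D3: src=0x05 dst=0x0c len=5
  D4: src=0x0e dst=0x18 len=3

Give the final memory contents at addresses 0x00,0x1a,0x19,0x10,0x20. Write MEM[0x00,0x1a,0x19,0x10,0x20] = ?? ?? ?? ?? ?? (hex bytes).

#0 dst[0x1b+6] := {0x80,0x39,0x8d,0xbb,0xeb,0x25}
#1 dst[0x13+2] := {0xdd,0x37}
#2 dst[0x11+6] := {0x55,0x18,0x8f,0x07,0xef,0xf4}
#3 dst[0x0c+5] := {0x8f,0x07,0xef,0xf4,0xbc}
#4 dst[0x18+3] := {0xef,0xf4,0xbc}
query mem[0x00]=0xec, mem[0x1a]=0xbc, mem[0x19]=0xf4, mem[0x10]=0xbc, mem[0x20]=0x25

MEM[0x00,0x1a,0x19,0x10,0x20] = ec bc f4 bc 25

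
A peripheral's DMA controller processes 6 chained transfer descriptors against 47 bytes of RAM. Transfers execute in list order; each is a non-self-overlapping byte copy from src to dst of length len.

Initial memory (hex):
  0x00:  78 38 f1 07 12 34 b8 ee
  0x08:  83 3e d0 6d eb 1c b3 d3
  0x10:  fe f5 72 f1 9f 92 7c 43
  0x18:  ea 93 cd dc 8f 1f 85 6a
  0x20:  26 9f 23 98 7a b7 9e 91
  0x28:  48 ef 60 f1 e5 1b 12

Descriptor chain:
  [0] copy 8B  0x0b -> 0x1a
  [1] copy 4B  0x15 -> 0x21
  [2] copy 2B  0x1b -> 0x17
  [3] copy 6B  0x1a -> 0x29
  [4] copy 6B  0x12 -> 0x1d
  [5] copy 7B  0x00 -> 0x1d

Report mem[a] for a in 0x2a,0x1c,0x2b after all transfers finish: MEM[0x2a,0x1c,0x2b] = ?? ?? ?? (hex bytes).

MEM[0x2a,0x1c,0x2b] = eb 1c 1c

D0: mem[0x1a..0x21] <- [6d eb 1c b3 d3 fe f5 72]
D1: mem[0x21..0x24] <- [92 7c 43 ea]
D2: mem[0x17..0x18] <- [eb 1c]
D3: mem[0x29..0x2e] <- [6d eb 1c b3 d3 fe]
D4: mem[0x1d..0x22] <- [72 f1 9f 92 7c eb]
D5: mem[0x1d..0x23] <- [78 38 f1 07 12 34 b8]
query mem[0x2a]=0xeb, mem[0x1c]=0x1c, mem[0x2b]=0x1c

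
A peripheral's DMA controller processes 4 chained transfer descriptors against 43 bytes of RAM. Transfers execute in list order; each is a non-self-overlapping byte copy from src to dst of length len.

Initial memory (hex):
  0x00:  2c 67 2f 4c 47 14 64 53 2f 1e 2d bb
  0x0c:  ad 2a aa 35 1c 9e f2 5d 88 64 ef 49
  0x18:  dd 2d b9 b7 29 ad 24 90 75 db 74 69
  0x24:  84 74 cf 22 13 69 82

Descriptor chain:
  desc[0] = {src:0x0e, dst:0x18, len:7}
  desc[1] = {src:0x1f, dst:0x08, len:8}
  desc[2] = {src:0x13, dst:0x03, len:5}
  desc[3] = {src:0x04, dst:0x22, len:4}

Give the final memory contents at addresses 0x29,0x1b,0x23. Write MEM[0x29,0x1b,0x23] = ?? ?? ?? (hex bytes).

  after D0: wrote 7B at 0x18 = aa351c9ef25d88
  after D1: wrote 8B at 0x08 = 9075db74698474cf
  after D2: wrote 5B at 0x03 = 5d8864ef49
  after D3: wrote 4B at 0x22 = 8864ef49
query mem[0x29]=0x69, mem[0x1b]=0x9e, mem[0x23]=0x64

MEM[0x29,0x1b,0x23] = 69 9e 64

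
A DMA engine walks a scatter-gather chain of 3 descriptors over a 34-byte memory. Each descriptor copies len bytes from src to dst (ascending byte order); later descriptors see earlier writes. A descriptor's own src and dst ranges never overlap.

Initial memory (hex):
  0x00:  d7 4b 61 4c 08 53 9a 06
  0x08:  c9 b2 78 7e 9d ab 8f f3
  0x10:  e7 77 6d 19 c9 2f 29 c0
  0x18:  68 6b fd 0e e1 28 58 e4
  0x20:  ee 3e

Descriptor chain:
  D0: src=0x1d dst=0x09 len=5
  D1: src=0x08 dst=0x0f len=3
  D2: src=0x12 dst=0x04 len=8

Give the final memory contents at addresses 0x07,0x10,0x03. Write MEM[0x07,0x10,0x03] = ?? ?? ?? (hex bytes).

MEM[0x07,0x10,0x03] = 2f 28 4c

D0: mem[0x09..0x0d] <- [28 58 e4 ee 3e]
D1: mem[0x0f..0x11] <- [c9 28 58]
D2: mem[0x04..0x0b] <- [6d 19 c9 2f 29 c0 68 6b]
query mem[0x07]=0x2f, mem[0x10]=0x28, mem[0x03]=0x4c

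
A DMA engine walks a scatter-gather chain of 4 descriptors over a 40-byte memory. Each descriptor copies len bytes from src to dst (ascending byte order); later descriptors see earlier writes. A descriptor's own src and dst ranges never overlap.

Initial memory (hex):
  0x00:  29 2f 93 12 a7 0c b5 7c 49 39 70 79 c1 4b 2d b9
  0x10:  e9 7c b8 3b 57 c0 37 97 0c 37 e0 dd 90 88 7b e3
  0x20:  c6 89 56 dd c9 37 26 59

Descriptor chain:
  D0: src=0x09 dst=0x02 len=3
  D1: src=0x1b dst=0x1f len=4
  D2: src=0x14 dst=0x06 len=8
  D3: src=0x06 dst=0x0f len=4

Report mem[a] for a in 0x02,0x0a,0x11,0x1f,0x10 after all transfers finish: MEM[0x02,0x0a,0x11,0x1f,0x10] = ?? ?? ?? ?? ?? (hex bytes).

MEM[0x02,0x0a,0x11,0x1f,0x10] = 39 0c 37 dd c0

#0 dst[0x02+3] := {0x39,0x70,0x79}
#1 dst[0x1f+4] := {0xdd,0x90,0x88,0x7b}
#2 dst[0x06+8] := {0x57,0xc0,0x37,0x97,0x0c,0x37,0xe0,0xdd}
#3 dst[0x0f+4] := {0x57,0xc0,0x37,0x97}
query mem[0x02]=0x39, mem[0x0a]=0x0c, mem[0x11]=0x37, mem[0x1f]=0xdd, mem[0x10]=0xc0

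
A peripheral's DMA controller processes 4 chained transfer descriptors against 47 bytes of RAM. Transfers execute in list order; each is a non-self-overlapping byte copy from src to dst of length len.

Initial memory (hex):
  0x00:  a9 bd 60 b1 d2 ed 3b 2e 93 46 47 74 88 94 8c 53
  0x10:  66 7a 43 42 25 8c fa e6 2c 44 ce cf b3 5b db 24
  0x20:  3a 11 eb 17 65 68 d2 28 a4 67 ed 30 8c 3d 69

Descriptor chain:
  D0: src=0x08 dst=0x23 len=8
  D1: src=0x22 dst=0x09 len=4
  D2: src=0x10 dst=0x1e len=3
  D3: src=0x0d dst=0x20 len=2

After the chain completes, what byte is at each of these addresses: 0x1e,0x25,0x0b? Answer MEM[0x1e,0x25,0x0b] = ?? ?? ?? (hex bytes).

#0 dst[0x23+8] := {0x93,0x46,0x47,0x74,0x88,0x94,0x8c,0x53}
#1 dst[0x09+4] := {0xeb,0x93,0x46,0x47}
#2 dst[0x1e+3] := {0x66,0x7a,0x43}
#3 dst[0x20+2] := {0x94,0x8c}
query mem[0x1e]=0x66, mem[0x25]=0x47, mem[0x0b]=0x46

MEM[0x1e,0x25,0x0b] = 66 47 46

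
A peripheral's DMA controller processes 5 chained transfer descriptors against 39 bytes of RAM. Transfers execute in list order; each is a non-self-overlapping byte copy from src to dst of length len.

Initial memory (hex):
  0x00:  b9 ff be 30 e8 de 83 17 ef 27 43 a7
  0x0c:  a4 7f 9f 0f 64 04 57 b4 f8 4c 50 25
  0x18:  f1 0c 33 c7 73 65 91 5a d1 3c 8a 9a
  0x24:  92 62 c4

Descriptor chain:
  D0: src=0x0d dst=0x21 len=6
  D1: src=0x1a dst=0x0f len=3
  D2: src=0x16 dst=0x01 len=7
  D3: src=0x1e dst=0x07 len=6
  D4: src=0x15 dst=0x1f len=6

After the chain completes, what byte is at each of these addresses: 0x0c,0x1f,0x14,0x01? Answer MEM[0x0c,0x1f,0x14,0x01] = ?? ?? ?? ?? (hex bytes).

MEM[0x0c,0x1f,0x14,0x01] = 0f 4c f8 50

  after D0: wrote 6B at 0x21 = 7f9f0f640457
  after D1: wrote 3B at 0x0f = 33c773
  after D2: wrote 7B at 0x01 = 5025f10c33c773
  after D3: wrote 6B at 0x07 = 915ad17f9f0f
  after D4: wrote 6B at 0x1f = 4c5025f10c33
query mem[0x0c]=0x0f, mem[0x1f]=0x4c, mem[0x14]=0xf8, mem[0x01]=0x50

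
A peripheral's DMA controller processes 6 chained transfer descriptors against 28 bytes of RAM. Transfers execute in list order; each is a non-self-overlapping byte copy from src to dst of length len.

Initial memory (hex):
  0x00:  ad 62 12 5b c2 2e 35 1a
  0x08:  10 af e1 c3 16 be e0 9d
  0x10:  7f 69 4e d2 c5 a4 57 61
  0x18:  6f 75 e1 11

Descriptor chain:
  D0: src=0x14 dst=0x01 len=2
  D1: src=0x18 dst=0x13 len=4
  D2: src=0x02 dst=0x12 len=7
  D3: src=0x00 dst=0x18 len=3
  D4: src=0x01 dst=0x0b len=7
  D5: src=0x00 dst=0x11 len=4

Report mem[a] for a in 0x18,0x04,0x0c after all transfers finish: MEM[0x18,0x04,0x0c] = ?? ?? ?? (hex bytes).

#0 dst[0x01+2] := {0xc5,0xa4}
#1 dst[0x13+4] := {0x6f,0x75,0xe1,0x11}
#2 dst[0x12+7] := {0xa4,0x5b,0xc2,0x2e,0x35,0x1a,0x10}
#3 dst[0x18+3] := {0xad,0xc5,0xa4}
#4 dst[0x0b+7] := {0xc5,0xa4,0x5b,0xc2,0x2e,0x35,0x1a}
#5 dst[0x11+4] := {0xad,0xc5,0xa4,0x5b}
query mem[0x18]=0xad, mem[0x04]=0xc2, mem[0x0c]=0xa4

MEM[0x18,0x04,0x0c] = ad c2 a4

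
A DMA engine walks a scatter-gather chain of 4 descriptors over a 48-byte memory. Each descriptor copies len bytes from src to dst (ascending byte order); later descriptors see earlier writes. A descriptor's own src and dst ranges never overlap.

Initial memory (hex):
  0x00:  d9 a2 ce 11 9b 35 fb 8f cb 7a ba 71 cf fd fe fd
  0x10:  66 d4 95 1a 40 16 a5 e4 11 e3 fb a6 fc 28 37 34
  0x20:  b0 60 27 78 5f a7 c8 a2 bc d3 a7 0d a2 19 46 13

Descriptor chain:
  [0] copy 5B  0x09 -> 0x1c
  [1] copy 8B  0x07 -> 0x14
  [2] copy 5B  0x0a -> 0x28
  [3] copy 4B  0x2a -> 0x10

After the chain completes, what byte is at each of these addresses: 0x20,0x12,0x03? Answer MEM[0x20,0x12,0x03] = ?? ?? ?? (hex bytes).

MEM[0x20,0x12,0x03] = fd fe 11

D0: mem[0x1c..0x20] <- [7a ba 71 cf fd]
D1: mem[0x14..0x1b] <- [8f cb 7a ba 71 cf fd fe]
D2: mem[0x28..0x2c] <- [ba 71 cf fd fe]
D3: mem[0x10..0x13] <- [cf fd fe 19]
query mem[0x20]=0xfd, mem[0x12]=0xfe, mem[0x03]=0x11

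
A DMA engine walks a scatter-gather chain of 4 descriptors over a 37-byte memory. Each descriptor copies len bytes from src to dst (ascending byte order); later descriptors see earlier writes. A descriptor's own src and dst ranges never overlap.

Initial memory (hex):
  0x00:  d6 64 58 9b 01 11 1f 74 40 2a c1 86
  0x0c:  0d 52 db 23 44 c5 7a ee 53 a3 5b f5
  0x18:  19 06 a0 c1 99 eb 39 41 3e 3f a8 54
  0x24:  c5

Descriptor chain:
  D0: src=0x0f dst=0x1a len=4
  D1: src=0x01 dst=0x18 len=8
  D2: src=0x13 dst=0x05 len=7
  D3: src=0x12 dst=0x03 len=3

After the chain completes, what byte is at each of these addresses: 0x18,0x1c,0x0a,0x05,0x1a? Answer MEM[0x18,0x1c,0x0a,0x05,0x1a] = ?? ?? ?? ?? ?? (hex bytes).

[0] 0x0f->0x1a len=4 : 23 44 c5 7a
[1] 0x01->0x18 len=8 : 64 58 9b 01 11 1f 74 40
[2] 0x13->0x05 len=7 : ee 53 a3 5b f5 64 58
[3] 0x12->0x03 len=3 : 7a ee 53
query mem[0x18]=0x64, mem[0x1c]=0x11, mem[0x0a]=0x64, mem[0x05]=0x53, mem[0x1a]=0x9b

MEM[0x18,0x1c,0x0a,0x05,0x1a] = 64 11 64 53 9b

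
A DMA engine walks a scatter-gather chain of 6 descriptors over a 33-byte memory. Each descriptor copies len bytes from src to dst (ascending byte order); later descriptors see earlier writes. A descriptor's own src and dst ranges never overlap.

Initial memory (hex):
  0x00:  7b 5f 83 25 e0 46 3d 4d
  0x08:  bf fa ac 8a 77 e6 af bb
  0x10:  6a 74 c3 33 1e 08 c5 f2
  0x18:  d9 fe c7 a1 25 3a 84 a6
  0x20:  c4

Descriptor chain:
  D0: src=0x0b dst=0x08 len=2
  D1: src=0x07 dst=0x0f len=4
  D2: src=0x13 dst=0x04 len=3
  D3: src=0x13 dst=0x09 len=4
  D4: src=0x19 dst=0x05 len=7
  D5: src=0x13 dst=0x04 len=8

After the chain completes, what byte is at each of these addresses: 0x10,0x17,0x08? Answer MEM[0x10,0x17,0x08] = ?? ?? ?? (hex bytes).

MEM[0x10,0x17,0x08] = 8a f2 f2

#0 dst[0x08+2] := {0x8a,0x77}
#1 dst[0x0f+4] := {0x4d,0x8a,0x77,0xac}
#2 dst[0x04+3] := {0x33,0x1e,0x08}
#3 dst[0x09+4] := {0x33,0x1e,0x08,0xc5}
#4 dst[0x05+7] := {0xfe,0xc7,0xa1,0x25,0x3a,0x84,0xa6}
#5 dst[0x04+8] := {0x33,0x1e,0x08,0xc5,0xf2,0xd9,0xfe,0xc7}
query mem[0x10]=0x8a, mem[0x17]=0xf2, mem[0x08]=0xf2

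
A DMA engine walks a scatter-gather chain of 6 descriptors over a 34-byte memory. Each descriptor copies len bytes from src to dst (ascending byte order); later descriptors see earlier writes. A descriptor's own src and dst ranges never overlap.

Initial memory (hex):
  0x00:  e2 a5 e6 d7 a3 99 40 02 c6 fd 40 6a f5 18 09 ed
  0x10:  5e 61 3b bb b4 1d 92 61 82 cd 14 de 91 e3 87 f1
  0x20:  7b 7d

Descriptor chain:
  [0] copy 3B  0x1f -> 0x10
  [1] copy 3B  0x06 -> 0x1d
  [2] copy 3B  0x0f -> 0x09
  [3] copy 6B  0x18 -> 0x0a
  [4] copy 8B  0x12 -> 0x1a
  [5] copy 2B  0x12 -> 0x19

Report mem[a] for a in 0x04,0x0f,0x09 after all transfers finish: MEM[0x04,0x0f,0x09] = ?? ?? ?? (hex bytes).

D0: mem[0x10..0x12] <- [f1 7b 7d]
D1: mem[0x1d..0x1f] <- [40 02 c6]
D2: mem[0x09..0x0b] <- [ed f1 7b]
D3: mem[0x0a..0x0f] <- [82 cd 14 de 91 40]
D4: mem[0x1a..0x21] <- [7d bb b4 1d 92 61 82 cd]
D5: mem[0x19..0x1a] <- [7d bb]
query mem[0x04]=0xa3, mem[0x0f]=0x40, mem[0x09]=0xed

MEM[0x04,0x0f,0x09] = a3 40 ed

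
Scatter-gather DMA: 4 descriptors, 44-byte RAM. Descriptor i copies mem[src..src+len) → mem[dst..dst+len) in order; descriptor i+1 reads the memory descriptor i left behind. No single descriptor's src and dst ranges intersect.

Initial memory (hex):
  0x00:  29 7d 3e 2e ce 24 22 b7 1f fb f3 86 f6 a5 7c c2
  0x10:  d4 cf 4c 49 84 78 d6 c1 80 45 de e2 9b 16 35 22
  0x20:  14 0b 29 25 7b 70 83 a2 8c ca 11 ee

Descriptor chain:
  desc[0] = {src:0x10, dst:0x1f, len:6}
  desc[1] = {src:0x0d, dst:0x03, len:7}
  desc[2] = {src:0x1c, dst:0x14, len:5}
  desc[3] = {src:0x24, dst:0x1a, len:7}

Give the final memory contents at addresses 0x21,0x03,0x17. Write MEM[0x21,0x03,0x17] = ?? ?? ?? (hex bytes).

  after D0: wrote 6B at 0x1f = d4cf4c498478
  after D1: wrote 7B at 0x03 = a57cc2d4cf4c49
  after D2: wrote 5B at 0x14 = 9b1635d4cf
  after D3: wrote 7B at 0x1a = 787083a28cca11
query mem[0x21]=0x4c, mem[0x03]=0xa5, mem[0x17]=0xd4

MEM[0x21,0x03,0x17] = 4c a5 d4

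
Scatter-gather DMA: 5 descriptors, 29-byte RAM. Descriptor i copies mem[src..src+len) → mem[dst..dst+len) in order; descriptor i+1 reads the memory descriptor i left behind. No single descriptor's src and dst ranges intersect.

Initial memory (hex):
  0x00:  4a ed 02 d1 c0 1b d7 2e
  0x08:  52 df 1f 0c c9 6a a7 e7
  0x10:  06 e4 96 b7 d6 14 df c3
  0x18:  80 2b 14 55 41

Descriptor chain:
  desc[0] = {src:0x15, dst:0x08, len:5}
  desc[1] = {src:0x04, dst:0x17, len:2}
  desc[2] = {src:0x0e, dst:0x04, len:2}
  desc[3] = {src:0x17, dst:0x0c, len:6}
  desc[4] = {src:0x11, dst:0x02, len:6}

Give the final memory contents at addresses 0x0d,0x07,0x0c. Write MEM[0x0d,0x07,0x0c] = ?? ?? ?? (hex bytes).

[0] 0x15->0x08 len=5 : 14 df c3 80 2b
[1] 0x04->0x17 len=2 : c0 1b
[2] 0x0e->0x04 len=2 : a7 e7
[3] 0x17->0x0c len=6 : c0 1b 2b 14 55 41
[4] 0x11->0x02 len=6 : 41 96 b7 d6 14 df
query mem[0x0d]=0x1b, mem[0x07]=0xdf, mem[0x0c]=0xc0

MEM[0x0d,0x07,0x0c] = 1b df c0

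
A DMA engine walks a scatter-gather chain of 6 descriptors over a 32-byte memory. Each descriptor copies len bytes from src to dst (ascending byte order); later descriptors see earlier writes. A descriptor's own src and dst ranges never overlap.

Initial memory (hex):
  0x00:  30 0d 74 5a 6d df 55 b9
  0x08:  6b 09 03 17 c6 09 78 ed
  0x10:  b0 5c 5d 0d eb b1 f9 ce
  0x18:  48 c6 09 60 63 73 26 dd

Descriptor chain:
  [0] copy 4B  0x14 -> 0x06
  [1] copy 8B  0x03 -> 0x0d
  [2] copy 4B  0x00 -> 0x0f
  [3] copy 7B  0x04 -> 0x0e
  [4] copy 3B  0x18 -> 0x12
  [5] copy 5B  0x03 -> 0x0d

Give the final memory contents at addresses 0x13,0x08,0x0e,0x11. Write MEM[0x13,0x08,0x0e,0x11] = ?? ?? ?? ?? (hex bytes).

MEM[0x13,0x08,0x0e,0x11] = c6 f9 6d b1

  after D0: wrote 4B at 0x06 = ebb1f9ce
  after D1: wrote 8B at 0x0d = 5a6ddfebb1f9ce03
  after D2: wrote 4B at 0x0f = 300d745a
  after D3: wrote 7B at 0x0e = 6ddfebb1f9ce03
  after D4: wrote 3B at 0x12 = 48c609
  after D5: wrote 5B at 0x0d = 5a6ddfebb1
query mem[0x13]=0xc6, mem[0x08]=0xf9, mem[0x0e]=0x6d, mem[0x11]=0xb1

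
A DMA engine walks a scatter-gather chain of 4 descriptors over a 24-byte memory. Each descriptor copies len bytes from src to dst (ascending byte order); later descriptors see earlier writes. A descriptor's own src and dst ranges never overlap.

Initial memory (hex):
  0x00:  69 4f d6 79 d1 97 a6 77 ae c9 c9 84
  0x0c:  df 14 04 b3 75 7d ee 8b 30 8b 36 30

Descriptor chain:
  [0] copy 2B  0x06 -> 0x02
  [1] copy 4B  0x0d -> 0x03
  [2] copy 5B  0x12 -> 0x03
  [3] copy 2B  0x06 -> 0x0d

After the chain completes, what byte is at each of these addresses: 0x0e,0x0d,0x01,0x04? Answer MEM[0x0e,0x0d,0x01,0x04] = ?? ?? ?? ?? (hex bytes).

MEM[0x0e,0x0d,0x01,0x04] = 36 8b 4f 8b

[0] 0x06->0x02 len=2 : a6 77
[1] 0x0d->0x03 len=4 : 14 04 b3 75
[2] 0x12->0x03 len=5 : ee 8b 30 8b 36
[3] 0x06->0x0d len=2 : 8b 36
query mem[0x0e]=0x36, mem[0x0d]=0x8b, mem[0x01]=0x4f, mem[0x04]=0x8b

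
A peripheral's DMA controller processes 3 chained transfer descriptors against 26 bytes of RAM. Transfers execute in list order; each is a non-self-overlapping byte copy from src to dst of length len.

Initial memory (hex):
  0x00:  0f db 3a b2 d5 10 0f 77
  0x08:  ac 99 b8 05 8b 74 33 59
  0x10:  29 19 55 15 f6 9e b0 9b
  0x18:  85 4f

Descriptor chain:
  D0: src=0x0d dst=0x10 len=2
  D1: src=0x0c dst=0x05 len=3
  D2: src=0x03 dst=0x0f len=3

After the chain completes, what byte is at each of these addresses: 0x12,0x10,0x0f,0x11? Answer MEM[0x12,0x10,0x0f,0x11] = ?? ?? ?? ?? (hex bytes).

#0 dst[0x10+2] := {0x74,0x33}
#1 dst[0x05+3] := {0x8b,0x74,0x33}
#2 dst[0x0f+3] := {0xb2,0xd5,0x8b}
query mem[0x12]=0x55, mem[0x10]=0xd5, mem[0x0f]=0xb2, mem[0x11]=0x8b

MEM[0x12,0x10,0x0f,0x11] = 55 d5 b2 8b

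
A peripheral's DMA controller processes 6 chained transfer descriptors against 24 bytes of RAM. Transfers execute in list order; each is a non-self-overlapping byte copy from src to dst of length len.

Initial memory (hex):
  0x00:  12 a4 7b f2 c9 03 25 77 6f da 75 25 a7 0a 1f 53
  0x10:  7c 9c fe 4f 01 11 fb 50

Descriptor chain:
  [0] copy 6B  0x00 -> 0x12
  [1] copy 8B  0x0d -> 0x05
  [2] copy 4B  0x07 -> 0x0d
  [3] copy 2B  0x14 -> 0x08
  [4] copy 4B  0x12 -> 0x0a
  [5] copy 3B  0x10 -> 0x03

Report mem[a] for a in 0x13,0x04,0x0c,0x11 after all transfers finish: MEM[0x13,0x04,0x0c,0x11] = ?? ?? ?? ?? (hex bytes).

[0] 0x00->0x12 len=6 : 12 a4 7b f2 c9 03
[1] 0x0d->0x05 len=8 : 0a 1f 53 7c 9c 12 a4 7b
[2] 0x07->0x0d len=4 : 53 7c 9c 12
[3] 0x14->0x08 len=2 : 7b f2
[4] 0x12->0x0a len=4 : 12 a4 7b f2
[5] 0x10->0x03 len=3 : 12 9c 12
query mem[0x13]=0xa4, mem[0x04]=0x9c, mem[0x0c]=0x7b, mem[0x11]=0x9c

MEM[0x13,0x04,0x0c,0x11] = a4 9c 7b 9c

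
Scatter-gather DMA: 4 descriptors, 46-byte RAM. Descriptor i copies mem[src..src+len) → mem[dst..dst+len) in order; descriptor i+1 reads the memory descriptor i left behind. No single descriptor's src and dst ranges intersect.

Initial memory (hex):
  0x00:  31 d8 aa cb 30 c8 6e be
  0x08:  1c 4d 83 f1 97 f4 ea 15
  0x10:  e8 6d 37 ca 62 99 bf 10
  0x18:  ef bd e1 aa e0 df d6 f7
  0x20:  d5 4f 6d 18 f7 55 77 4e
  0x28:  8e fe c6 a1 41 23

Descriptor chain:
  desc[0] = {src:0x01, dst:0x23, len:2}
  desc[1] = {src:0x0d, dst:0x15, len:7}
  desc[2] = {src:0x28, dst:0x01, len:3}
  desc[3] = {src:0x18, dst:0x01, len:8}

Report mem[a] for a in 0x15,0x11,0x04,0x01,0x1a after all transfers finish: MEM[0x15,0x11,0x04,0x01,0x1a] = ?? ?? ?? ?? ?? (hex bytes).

[0] 0x01->0x23 len=2 : d8 aa
[1] 0x0d->0x15 len=7 : f4 ea 15 e8 6d 37 ca
[2] 0x28->0x01 len=3 : 8e fe c6
[3] 0x18->0x01 len=8 : e8 6d 37 ca e0 df d6 f7
query mem[0x15]=0xf4, mem[0x11]=0x6d, mem[0x04]=0xca, mem[0x01]=0xe8, mem[0x1a]=0x37

MEM[0x15,0x11,0x04,0x01,0x1a] = f4 6d ca e8 37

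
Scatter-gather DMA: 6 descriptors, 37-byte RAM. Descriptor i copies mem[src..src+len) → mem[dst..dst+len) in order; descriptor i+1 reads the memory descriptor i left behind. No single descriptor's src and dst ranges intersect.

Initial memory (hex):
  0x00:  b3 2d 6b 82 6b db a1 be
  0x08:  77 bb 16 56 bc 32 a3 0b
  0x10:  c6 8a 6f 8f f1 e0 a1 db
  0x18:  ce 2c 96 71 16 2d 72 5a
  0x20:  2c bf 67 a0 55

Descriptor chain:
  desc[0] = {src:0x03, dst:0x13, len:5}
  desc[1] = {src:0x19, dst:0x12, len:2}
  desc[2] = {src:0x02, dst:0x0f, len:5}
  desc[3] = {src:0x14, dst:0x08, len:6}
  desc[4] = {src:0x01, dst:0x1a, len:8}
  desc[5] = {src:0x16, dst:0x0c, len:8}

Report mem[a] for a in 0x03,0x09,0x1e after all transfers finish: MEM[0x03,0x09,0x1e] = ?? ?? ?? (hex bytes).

MEM[0x03,0x09,0x1e] = 82 db db

  after D0: wrote 5B at 0x13 = 826bdba1be
  after D1: wrote 2B at 0x12 = 2c96
  after D2: wrote 5B at 0x0f = 6b826bdba1
  after D3: wrote 6B at 0x08 = 6bdba1bece2c
  after D4: wrote 8B at 0x1a = 2d6b826bdba1be6b
  after D5: wrote 8B at 0x0c = a1bece2c2d6b826b
query mem[0x03]=0x82, mem[0x09]=0xdb, mem[0x1e]=0xdb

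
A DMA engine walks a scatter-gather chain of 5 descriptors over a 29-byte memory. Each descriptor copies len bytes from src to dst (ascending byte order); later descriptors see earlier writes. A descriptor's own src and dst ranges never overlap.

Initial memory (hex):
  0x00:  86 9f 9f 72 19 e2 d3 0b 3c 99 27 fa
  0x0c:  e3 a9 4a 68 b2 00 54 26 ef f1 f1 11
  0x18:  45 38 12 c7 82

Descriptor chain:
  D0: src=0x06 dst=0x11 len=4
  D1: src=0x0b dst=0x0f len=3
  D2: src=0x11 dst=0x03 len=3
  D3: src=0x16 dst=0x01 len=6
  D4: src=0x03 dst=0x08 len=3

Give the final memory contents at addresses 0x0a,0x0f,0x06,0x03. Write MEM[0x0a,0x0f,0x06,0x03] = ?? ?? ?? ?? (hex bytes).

  after D0: wrote 4B at 0x11 = d30b3c99
  after D1: wrote 3B at 0x0f = fae3a9
  after D2: wrote 3B at 0x03 = a90b3c
  after D3: wrote 6B at 0x01 = f111453812c7
  after D4: wrote 3B at 0x08 = 453812
query mem[0x0a]=0x12, mem[0x0f]=0xfa, mem[0x06]=0xc7, mem[0x03]=0x45

MEM[0x0a,0x0f,0x06,0x03] = 12 fa c7 45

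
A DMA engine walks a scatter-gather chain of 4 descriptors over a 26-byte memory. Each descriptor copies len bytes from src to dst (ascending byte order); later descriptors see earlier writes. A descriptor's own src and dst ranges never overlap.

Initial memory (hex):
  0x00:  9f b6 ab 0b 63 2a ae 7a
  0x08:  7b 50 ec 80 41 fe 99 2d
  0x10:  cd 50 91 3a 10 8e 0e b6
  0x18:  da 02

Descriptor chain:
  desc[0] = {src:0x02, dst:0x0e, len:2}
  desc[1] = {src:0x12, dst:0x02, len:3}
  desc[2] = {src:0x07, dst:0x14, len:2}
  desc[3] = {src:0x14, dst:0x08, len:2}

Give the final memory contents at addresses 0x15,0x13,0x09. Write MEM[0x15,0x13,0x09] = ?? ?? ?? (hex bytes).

MEM[0x15,0x13,0x09] = 7b 3a 7b

D0: mem[0x0e..0x0f] <- [ab 0b]
D1: mem[0x02..0x04] <- [91 3a 10]
D2: mem[0x14..0x15] <- [7a 7b]
D3: mem[0x08..0x09] <- [7a 7b]
query mem[0x15]=0x7b, mem[0x13]=0x3a, mem[0x09]=0x7b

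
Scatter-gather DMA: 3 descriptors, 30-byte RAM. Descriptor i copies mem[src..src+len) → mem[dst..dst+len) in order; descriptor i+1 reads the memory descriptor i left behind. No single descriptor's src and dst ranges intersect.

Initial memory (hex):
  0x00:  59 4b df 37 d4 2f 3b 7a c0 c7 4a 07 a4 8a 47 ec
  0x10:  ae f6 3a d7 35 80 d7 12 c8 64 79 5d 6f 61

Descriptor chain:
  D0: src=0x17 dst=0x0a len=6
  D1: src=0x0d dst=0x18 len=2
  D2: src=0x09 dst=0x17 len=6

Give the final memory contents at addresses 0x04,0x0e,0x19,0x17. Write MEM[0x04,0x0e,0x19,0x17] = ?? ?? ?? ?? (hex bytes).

[0] 0x17->0x0a len=6 : 12 c8 64 79 5d 6f
[1] 0x0d->0x18 len=2 : 79 5d
[2] 0x09->0x17 len=6 : c7 12 c8 64 79 5d
query mem[0x04]=0xd4, mem[0x0e]=0x5d, mem[0x19]=0xc8, mem[0x17]=0xc7

MEM[0x04,0x0e,0x19,0x17] = d4 5d c8 c7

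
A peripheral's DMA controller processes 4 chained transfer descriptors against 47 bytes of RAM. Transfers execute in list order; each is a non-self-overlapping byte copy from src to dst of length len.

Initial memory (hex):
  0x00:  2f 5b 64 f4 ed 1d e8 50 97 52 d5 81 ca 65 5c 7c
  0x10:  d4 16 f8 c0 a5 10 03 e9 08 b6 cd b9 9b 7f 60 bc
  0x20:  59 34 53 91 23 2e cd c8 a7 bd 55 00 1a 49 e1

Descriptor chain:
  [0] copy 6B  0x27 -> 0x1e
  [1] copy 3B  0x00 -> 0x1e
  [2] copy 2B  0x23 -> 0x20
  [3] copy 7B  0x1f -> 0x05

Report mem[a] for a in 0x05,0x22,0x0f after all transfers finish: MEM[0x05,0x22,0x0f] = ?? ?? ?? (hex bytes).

MEM[0x05,0x22,0x0f] = 5b 00 7c

[0] 0x27->0x1e len=6 : c8 a7 bd 55 00 1a
[1] 0x00->0x1e len=3 : 2f 5b 64
[2] 0x23->0x20 len=2 : 1a 23
[3] 0x1f->0x05 len=7 : 5b 1a 23 00 1a 23 2e
query mem[0x05]=0x5b, mem[0x22]=0x00, mem[0x0f]=0x7c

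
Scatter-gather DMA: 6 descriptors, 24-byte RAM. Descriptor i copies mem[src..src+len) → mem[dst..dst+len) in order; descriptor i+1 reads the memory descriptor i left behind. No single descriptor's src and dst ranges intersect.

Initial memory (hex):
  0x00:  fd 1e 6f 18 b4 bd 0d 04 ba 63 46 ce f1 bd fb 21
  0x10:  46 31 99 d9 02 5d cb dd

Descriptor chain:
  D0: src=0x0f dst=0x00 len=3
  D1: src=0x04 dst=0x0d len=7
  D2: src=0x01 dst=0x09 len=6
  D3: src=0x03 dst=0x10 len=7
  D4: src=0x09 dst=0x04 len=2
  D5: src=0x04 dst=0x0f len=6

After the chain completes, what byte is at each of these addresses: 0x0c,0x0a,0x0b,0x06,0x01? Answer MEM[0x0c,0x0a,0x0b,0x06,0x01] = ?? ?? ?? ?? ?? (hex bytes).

  after D0: wrote 3B at 0x00 = 214631
  after D1: wrote 7B at 0x0d = b4bd0d04ba6346
  after D2: wrote 6B at 0x09 = 463118b4bd0d
  after D3: wrote 7B at 0x10 = 18b4bd0d04ba46
  after D4: wrote 2B at 0x04 = 4631
  after D5: wrote 6B at 0x0f = 46310d04ba46
query mem[0x0c]=0xb4, mem[0x0a]=0x31, mem[0x0b]=0x18, mem[0x06]=0x0d, mem[0x01]=0x46

MEM[0x0c,0x0a,0x0b,0x06,0x01] = b4 31 18 0d 46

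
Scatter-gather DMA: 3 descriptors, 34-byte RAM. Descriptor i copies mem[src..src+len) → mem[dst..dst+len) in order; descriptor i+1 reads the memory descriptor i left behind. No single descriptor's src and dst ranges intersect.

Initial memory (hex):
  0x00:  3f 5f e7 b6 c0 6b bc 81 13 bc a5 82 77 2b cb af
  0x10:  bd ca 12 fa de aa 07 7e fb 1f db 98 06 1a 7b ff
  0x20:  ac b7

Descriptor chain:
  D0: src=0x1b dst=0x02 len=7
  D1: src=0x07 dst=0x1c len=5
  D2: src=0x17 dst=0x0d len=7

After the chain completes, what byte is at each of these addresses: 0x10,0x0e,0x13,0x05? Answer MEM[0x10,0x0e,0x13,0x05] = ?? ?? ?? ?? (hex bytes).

MEM[0x10,0x0e,0x13,0x05] = db fb b7 7b

[0] 0x1b->0x02 len=7 : 98 06 1a 7b ff ac b7
[1] 0x07->0x1c len=5 : ac b7 bc a5 82
[2] 0x17->0x0d len=7 : 7e fb 1f db 98 ac b7
query mem[0x10]=0xdb, mem[0x0e]=0xfb, mem[0x13]=0xb7, mem[0x05]=0x7b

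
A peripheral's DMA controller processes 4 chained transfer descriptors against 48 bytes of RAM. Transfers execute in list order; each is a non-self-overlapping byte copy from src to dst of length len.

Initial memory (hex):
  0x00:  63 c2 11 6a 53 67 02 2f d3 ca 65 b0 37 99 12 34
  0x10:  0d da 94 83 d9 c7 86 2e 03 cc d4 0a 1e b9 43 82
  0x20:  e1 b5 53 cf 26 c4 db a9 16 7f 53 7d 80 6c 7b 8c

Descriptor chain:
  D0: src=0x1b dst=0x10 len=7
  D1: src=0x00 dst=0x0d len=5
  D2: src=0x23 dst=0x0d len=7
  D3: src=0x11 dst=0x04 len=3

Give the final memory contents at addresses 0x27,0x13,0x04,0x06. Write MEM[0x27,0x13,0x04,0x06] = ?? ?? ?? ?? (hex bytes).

MEM[0x27,0x13,0x04,0x06] = a9 7f a9 7f

[0] 0x1b->0x10 len=7 : 0a 1e b9 43 82 e1 b5
[1] 0x00->0x0d len=5 : 63 c2 11 6a 53
[2] 0x23->0x0d len=7 : cf 26 c4 db a9 16 7f
[3] 0x11->0x04 len=3 : a9 16 7f
query mem[0x27]=0xa9, mem[0x13]=0x7f, mem[0x04]=0xa9, mem[0x06]=0x7f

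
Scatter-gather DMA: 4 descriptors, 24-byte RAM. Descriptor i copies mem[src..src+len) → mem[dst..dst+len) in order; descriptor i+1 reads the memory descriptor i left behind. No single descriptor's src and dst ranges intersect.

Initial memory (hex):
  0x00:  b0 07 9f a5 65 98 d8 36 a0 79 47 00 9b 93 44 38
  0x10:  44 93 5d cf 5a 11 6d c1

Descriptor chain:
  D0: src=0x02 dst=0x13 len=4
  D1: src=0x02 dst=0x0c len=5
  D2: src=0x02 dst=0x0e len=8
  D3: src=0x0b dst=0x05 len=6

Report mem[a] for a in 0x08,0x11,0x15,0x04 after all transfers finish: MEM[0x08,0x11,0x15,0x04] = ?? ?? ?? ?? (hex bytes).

D0: mem[0x13..0x16] <- [9f a5 65 98]
D1: mem[0x0c..0x10] <- [9f a5 65 98 d8]
D2: mem[0x0e..0x15] <- [9f a5 65 98 d8 36 a0 79]
D3: mem[0x05..0x0a] <- [00 9f a5 9f a5 65]
query mem[0x08]=0x9f, mem[0x11]=0x98, mem[0x15]=0x79, mem[0x04]=0x65

MEM[0x08,0x11,0x15,0x04] = 9f 98 79 65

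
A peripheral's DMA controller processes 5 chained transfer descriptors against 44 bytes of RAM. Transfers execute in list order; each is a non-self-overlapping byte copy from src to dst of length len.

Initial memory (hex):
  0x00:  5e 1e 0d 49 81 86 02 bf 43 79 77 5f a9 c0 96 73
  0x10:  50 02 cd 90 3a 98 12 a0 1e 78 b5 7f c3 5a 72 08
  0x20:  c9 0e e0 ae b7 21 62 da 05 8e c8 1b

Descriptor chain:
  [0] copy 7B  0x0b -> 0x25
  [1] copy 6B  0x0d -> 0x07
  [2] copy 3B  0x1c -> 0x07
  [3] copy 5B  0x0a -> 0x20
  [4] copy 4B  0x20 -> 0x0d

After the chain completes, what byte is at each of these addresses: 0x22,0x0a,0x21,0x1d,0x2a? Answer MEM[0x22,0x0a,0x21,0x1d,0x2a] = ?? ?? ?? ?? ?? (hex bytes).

MEM[0x22,0x0a,0x21,0x1d,0x2a] = cd 50 02 5a 50

  after D0: wrote 7B at 0x25 = 5fa9c096735002
  after D1: wrote 6B at 0x07 = c096735002cd
  after D2: wrote 3B at 0x07 = c35a72
  after D3: wrote 5B at 0x20 = 5002cdc096
  after D4: wrote 4B at 0x0d = 5002cdc0
query mem[0x22]=0xcd, mem[0x0a]=0x50, mem[0x21]=0x02, mem[0x1d]=0x5a, mem[0x2a]=0x50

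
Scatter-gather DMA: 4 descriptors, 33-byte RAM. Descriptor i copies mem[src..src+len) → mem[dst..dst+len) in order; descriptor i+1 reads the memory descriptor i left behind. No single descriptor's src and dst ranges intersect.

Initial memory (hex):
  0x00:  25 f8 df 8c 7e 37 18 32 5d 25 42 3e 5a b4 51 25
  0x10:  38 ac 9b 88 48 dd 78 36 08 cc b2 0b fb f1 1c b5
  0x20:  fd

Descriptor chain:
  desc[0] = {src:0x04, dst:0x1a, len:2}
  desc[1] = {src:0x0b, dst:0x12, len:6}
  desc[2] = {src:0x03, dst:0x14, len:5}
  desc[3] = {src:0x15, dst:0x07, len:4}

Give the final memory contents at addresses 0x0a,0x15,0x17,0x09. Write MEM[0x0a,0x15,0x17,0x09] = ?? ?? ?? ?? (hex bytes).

MEM[0x0a,0x15,0x17,0x09] = 32 7e 18 18

  after D0: wrote 2B at 0x1a = 7e37
  after D1: wrote 6B at 0x12 = 3e5ab4512538
  after D2: wrote 5B at 0x14 = 8c7e371832
  after D3: wrote 4B at 0x07 = 7e371832
query mem[0x0a]=0x32, mem[0x15]=0x7e, mem[0x17]=0x18, mem[0x09]=0x18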